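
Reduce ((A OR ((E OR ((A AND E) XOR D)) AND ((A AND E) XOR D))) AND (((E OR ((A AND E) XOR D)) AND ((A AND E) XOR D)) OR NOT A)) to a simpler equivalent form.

By distribution ((E OR v) AND (E OR NOT v) = E) then absorption (E AND (E OR v) = E):
= ((A AND E) XOR D)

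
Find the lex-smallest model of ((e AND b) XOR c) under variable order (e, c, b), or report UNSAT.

e=0, c=1, b=0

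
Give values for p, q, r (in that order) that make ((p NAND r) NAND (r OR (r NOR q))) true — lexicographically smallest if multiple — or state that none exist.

p=0, q=1, r=0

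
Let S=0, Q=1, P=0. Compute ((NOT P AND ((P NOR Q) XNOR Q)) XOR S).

Substituting: ((NOT 0 AND ((0 NOR 1) XNOR 1)) XOR 0)
= 0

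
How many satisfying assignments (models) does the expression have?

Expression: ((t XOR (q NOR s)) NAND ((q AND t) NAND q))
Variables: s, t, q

Satisfying assignments: (0,0,1), (0,1,0), (0,1,1), (1,0,0), (1,0,1), (1,1,1)
Count: 6 out of 8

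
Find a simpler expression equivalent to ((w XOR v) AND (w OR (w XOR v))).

By absorption (E AND (E OR v) = E):
= (w XOR v)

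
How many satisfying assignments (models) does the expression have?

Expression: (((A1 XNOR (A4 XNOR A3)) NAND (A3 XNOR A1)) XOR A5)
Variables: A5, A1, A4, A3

Satisfying assignments: (0,0,0,0), (0,0,0,1), (0,0,1,1), (0,1,0,0), (0,1,0,1), (0,1,1,0), (1,0,1,0), (1,1,1,1)
Count: 8 out of 16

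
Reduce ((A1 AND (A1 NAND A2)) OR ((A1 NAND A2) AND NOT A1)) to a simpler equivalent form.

By distribution ((E AND v) OR (E AND NOT v) = E):
= (A1 NAND A2)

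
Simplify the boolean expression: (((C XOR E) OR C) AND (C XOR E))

By absorption (E AND (E OR v) = E):
= (C XOR E)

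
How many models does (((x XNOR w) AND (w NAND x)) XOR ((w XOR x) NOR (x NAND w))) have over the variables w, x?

Satisfying assignments: (0,0), (1,1)
Count: 2 out of 4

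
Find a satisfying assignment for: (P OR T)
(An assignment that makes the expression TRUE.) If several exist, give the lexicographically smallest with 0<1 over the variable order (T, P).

T=0, P=1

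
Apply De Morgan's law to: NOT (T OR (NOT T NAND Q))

NOT T AND NOT (NOT T NAND Q)
De Morgan's: NOT(OR of terms) = AND of negations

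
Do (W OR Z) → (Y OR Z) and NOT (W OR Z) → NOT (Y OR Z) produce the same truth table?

No, Inverse is not equivalent to original (counterexample: W=0, Y=1, Z=0)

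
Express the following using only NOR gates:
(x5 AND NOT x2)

((x5 NOR x5) NOR ((x2 NOR x2) NOR (x2 NOR x2)))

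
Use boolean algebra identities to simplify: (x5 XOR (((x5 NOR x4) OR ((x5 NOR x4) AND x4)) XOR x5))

By XOR self-cancellation ((E XOR v) XOR v = E) then absorption (E OR (E AND v) = E):
= (x5 NOR x4)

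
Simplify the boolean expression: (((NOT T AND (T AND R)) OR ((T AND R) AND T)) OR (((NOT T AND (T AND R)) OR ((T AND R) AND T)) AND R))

By absorption (E OR (E AND v) = E) then distribution ((E AND v) OR (E AND NOT v) = E):
= (T AND R)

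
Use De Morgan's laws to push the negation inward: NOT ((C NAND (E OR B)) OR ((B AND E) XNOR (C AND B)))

NOT (C NAND (E OR B)) AND NOT ((B AND E) XNOR (C AND B))
De Morgan's: NOT(OR of terms) = AND of negations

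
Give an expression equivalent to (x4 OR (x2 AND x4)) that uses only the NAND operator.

((x4 NAND x4) NAND (((x2 NAND x4) NAND (x2 NAND x4)) NAND ((x2 NAND x4) NAND (x2 NAND x4))))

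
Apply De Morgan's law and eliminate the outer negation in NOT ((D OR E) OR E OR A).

NOT (D OR E) AND NOT E AND NOT A
De Morgan's: NOT(OR of terms) = AND of negations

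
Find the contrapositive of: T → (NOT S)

Contrapositive: S → NOT T
Note: A statement and its contrapositive are logically equivalent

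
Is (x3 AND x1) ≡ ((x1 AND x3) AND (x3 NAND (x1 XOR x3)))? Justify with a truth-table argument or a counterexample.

Yes, they are equivalent — the two output columns agree on all 4 assignments:
x3 | x1 | Expression 1 | Expression 2
-------------------------------------
0 | 0 | 0 | 0
0 | 1 | 0 | 0
1 | 0 | 0 | 0
1 | 1 | 1 | 1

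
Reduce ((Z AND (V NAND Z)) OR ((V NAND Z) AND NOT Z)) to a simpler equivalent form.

By distribution ((E AND v) OR (E AND NOT v) = E):
= (V NAND Z)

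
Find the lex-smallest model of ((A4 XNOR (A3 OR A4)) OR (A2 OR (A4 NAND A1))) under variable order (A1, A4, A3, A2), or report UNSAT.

A1=0, A4=0, A3=0, A2=0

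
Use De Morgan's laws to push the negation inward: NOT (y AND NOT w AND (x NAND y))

NOT y OR w OR NOT (x NAND y)
De Morgan's: NOT(AND of terms) = OR of negations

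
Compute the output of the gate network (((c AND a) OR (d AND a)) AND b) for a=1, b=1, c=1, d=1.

Substituting: (((1 AND 1) OR (1 AND 1)) AND 1)
= 1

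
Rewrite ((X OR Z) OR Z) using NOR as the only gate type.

((((X NOR Z) NOR (X NOR Z)) NOR Z) NOR (((X NOR Z) NOR (X NOR Z)) NOR Z))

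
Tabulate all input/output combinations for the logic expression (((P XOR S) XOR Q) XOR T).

S | P | Q | T | Output
----------------------
0 | 0 | 0 | 0 | 0
0 | 0 | 0 | 1 | 1
0 | 0 | 1 | 0 | 1
0 | 0 | 1 | 1 | 0
0 | 1 | 0 | 0 | 1
0 | 1 | 0 | 1 | 0
0 | 1 | 1 | 0 | 0
0 | 1 | 1 | 1 | 1
1 | 0 | 0 | 0 | 1
1 | 0 | 0 | 1 | 0
1 | 0 | 1 | 0 | 0
1 | 0 | 1 | 1 | 1
1 | 1 | 0 | 0 | 0
1 | 1 | 0 | 1 | 1
1 | 1 | 1 | 0 | 1
1 | 1 | 1 | 1 | 0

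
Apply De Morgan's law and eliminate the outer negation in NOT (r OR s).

NOT r AND NOT s
De Morgan's: NOT(OR of terms) = AND of negations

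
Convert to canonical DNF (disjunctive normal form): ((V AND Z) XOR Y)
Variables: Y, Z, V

(NOT Y AND Z AND V) OR (Y AND NOT Z AND NOT V) OR (Y AND NOT Z AND V) OR (Y AND Z AND NOT V)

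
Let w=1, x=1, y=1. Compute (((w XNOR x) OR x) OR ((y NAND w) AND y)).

Substituting: (((1 XNOR 1) OR 1) OR ((1 NAND 1) AND 1))
= 1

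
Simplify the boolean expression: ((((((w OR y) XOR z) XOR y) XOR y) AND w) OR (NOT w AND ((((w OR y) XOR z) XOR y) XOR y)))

By distribution ((E AND v) OR (E AND NOT v) = E) then XOR self-cancellation ((E XOR v) XOR v = E):
= ((w OR y) XOR z)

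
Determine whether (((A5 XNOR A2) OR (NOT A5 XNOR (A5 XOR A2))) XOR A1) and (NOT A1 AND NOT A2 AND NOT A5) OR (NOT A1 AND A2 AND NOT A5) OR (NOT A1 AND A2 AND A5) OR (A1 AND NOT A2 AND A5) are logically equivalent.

Yes, they are equivalent — the two output columns agree on all 8 assignments:
A1 | A2 | A5 | Expression 1 | Expression 2
------------------------------------------
0 | 0 | 0 | 1 | 1
0 | 0 | 1 | 0 | 0
0 | 1 | 0 | 1 | 1
0 | 1 | 1 | 1 | 1
1 | 0 | 0 | 0 | 0
1 | 0 | 1 | 1 | 1
1 | 1 | 0 | 0 | 0
1 | 1 | 1 | 0 | 0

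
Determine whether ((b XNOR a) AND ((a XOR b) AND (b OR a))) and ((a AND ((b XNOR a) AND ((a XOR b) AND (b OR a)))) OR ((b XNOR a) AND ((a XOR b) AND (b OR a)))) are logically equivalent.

Yes, they are equivalent — the two output columns agree on all 4 assignments:
a | b | Expression 1 | Expression 2
-----------------------------------
0 | 0 | 0 | 0
0 | 1 | 0 | 0
1 | 0 | 0 | 0
1 | 1 | 0 | 0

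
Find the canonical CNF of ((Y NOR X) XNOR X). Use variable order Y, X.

(Y OR X) AND (Y OR NOT X) AND (NOT Y OR NOT X)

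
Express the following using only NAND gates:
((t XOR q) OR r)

((((t NAND (t NAND q)) NAND (q NAND (t NAND q))) NAND ((t NAND (t NAND q)) NAND (q NAND (t NAND q)))) NAND (r NAND r))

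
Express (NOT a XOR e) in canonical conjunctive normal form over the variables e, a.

(e OR NOT a) AND (NOT e OR a)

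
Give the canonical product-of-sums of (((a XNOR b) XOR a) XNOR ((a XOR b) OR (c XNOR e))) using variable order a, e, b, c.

ΠM(1, 2, 3, 4, 6, 7, 10, 15) = (a OR e OR b OR NOT c) AND (a OR e OR NOT b OR c) AND (a OR e OR NOT b OR NOT c) AND (a OR NOT e OR b OR c) AND (a OR NOT e OR NOT b OR c) AND (a OR NOT e OR NOT b OR NOT c) AND (NOT a OR e OR NOT b OR c) AND (NOT a OR NOT e OR NOT b OR NOT c)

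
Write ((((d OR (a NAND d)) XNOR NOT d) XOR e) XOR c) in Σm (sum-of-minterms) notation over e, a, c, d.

Σm(0, 3, 4, 7, 9, 10, 13, 14) = (NOT e AND NOT a AND NOT c AND NOT d) OR (NOT e AND NOT a AND c AND d) OR (NOT e AND a AND NOT c AND NOT d) OR (NOT e AND a AND c AND d) OR (e AND NOT a AND NOT c AND d) OR (e AND NOT a AND c AND NOT d) OR (e AND a AND NOT c AND d) OR (e AND a AND c AND NOT d)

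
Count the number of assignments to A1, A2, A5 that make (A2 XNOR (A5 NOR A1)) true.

Satisfying assignments: (0,0,1), (0,1,0), (1,0,0), (1,0,1)
Count: 4 out of 8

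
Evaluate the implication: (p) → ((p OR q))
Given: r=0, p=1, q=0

Antecedent (p) = 1; consequent ((p OR q)) = 1.
1 → 1 = 1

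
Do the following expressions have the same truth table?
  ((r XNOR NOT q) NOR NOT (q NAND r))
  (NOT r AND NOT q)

Yes, they are equivalent — the two output columns agree on all 4 assignments:
r | q | Expression 1 | Expression 2
-----------------------------------
0 | 0 | 1 | 1
0 | 1 | 0 | 0
1 | 0 | 0 | 0
1 | 1 | 0 | 0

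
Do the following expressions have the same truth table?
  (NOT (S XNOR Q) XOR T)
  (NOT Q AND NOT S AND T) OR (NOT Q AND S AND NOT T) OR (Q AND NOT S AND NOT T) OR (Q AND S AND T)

Yes, they are equivalent — the two output columns agree on all 8 assignments:
Q | S | T | Expression 1 | Expression 2
---------------------------------------
0 | 0 | 0 | 0 | 0
0 | 0 | 1 | 1 | 1
0 | 1 | 0 | 1 | 1
0 | 1 | 1 | 0 | 0
1 | 0 | 0 | 1 | 1
1 | 0 | 1 | 0 | 0
1 | 1 | 0 | 0 | 0
1 | 1 | 1 | 1 | 1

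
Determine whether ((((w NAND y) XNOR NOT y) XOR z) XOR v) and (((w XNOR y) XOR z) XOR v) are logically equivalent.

No. Counterexample: with z=0, y=0, v=0, w=1, Expression 1 = 1 but Expression 2 = 0.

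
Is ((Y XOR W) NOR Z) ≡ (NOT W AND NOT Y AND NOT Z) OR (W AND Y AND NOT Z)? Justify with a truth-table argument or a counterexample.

Yes, they are equivalent — the two output columns agree on all 8 assignments:
W | Y | Z | Expression 1 | Expression 2
---------------------------------------
0 | 0 | 0 | 1 | 1
0 | 0 | 1 | 0 | 0
0 | 1 | 0 | 0 | 0
0 | 1 | 1 | 0 | 0
1 | 0 | 0 | 0 | 0
1 | 0 | 1 | 0 | 0
1 | 1 | 0 | 1 | 1
1 | 1 | 1 | 0 | 0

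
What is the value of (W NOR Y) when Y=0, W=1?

Substituting: (1 NOR 0)
= 0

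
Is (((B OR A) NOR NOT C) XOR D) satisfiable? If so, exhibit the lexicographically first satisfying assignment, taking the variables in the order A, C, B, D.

A=0, C=0, B=0, D=1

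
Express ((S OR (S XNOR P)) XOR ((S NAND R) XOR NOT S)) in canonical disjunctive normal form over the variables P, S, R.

(NOT P AND NOT S AND NOT R) OR (NOT P AND NOT S AND R) OR (NOT P AND S AND R) OR (P AND S AND R)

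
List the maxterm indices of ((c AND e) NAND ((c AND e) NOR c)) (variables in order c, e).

ΠM() = TRUE (no maxterms)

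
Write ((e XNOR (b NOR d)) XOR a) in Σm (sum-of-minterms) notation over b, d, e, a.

Σm(1, 2, 4, 7, 8, 11, 12, 15) = (NOT b AND NOT d AND NOT e AND a) OR (NOT b AND NOT d AND e AND NOT a) OR (NOT b AND d AND NOT e AND NOT a) OR (NOT b AND d AND e AND a) OR (b AND NOT d AND NOT e AND NOT a) OR (b AND NOT d AND e AND a) OR (b AND d AND NOT e AND NOT a) OR (b AND d AND e AND a)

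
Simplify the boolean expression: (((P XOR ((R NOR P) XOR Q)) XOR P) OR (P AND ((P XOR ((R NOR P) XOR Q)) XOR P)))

By absorption (E OR (E AND v) = E) then XOR self-cancellation ((E XOR v) XOR v = E):
= ((R NOR P) XOR Q)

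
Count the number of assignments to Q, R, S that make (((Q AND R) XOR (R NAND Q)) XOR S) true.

Satisfying assignments: (0,0,0), (0,1,0), (1,0,0), (1,1,0)
Count: 4 out of 8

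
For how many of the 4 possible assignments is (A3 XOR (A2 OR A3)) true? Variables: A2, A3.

Satisfying assignments: (1,0)
Count: 1 out of 4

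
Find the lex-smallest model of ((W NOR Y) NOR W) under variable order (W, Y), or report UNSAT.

W=0, Y=1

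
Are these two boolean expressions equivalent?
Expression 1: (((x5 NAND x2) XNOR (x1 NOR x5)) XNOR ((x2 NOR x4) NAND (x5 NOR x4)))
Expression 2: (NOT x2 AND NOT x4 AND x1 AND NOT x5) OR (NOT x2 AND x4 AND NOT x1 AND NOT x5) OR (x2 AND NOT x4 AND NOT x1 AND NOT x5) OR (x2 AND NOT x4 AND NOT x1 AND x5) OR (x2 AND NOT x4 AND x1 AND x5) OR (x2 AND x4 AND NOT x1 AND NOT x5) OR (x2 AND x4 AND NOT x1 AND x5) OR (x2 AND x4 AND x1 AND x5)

Yes, they are equivalent — the two output columns agree on all 16 assignments:
x2 | x4 | x1 | x5 | Expression 1 | Expression 2
-----------------------------------------------
0 | 0 | 0 | 0 | 0 | 0
0 | 0 | 0 | 1 | 0 | 0
0 | 0 | 1 | 0 | 1 | 1
0 | 0 | 1 | 1 | 0 | 0
0 | 1 | 0 | 0 | 1 | 1
0 | 1 | 0 | 1 | 0 | 0
0 | 1 | 1 | 0 | 0 | 0
0 | 1 | 1 | 1 | 0 | 0
1 | 0 | 0 | 0 | 1 | 1
1 | 0 | 0 | 1 | 1 | 1
1 | 0 | 1 | 0 | 0 | 0
1 | 0 | 1 | 1 | 1 | 1
1 | 1 | 0 | 0 | 1 | 1
1 | 1 | 0 | 1 | 1 | 1
1 | 1 | 1 | 0 | 0 | 0
1 | 1 | 1 | 1 | 1 | 1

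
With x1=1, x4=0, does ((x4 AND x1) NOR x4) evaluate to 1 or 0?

Substituting: ((0 AND 1) NOR 0)
= 1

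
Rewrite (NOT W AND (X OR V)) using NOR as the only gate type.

(((W NOR W) NOR (W NOR W)) NOR (((X NOR V) NOR (X NOR V)) NOR ((X NOR V) NOR (X NOR V))))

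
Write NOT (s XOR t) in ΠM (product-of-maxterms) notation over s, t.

ΠM(1, 2) = (s OR NOT t) AND (NOT s OR t)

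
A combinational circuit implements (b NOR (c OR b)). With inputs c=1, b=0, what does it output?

Substituting: (0 NOR (1 OR 0))
= 0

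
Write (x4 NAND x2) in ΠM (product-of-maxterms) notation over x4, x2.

ΠM(3) = (NOT x4 OR NOT x2)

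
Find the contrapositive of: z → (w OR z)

Contrapositive: NOT (w OR z) → NOT z
Note: A statement and its contrapositive are logically equivalent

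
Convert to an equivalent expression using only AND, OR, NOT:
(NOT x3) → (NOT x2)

x3 OR (NOT x2)
(Implication elimination: A → B = NOT A OR B)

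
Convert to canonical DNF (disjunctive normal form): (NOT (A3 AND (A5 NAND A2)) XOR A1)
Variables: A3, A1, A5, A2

(NOT A3 AND NOT A1 AND NOT A5 AND NOT A2) OR (NOT A3 AND NOT A1 AND NOT A5 AND A2) OR (NOT A3 AND NOT A1 AND A5 AND NOT A2) OR (NOT A3 AND NOT A1 AND A5 AND A2) OR (A3 AND NOT A1 AND A5 AND A2) OR (A3 AND A1 AND NOT A5 AND NOT A2) OR (A3 AND A1 AND NOT A5 AND A2) OR (A3 AND A1 AND A5 AND NOT A2)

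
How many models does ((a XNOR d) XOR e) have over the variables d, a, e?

Satisfying assignments: (0,0,0), (0,1,1), (1,0,1), (1,1,0)
Count: 4 out of 8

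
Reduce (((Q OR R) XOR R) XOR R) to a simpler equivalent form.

By XOR self-cancellation ((E XOR v) XOR v = E):
= (Q OR R)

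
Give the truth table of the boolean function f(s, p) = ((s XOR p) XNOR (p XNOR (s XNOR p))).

s | p | Output
--------------
0 | 0 | 1
0 | 1 | 0
1 | 0 | 1
1 | 1 | 0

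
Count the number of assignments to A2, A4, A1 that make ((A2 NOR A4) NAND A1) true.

Satisfying assignments: (0,0,0), (0,1,0), (0,1,1), (1,0,0), (1,0,1), (1,1,0), (1,1,1)
Count: 7 out of 8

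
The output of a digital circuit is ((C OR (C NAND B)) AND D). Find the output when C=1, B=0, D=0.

Substituting: ((1 OR (1 NAND 0)) AND 0)
= 0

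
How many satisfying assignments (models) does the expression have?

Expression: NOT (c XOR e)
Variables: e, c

Satisfying assignments: (0,0), (1,1)
Count: 2 out of 4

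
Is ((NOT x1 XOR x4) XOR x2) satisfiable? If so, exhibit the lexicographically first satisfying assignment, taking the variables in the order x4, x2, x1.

x4=0, x2=0, x1=0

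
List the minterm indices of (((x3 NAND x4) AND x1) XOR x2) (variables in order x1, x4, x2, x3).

Σm(2, 3, 6, 7, 8, 9, 12, 15) = (NOT x1 AND NOT x4 AND x2 AND NOT x3) OR (NOT x1 AND NOT x4 AND x2 AND x3) OR (NOT x1 AND x4 AND x2 AND NOT x3) OR (NOT x1 AND x4 AND x2 AND x3) OR (x1 AND NOT x4 AND NOT x2 AND NOT x3) OR (x1 AND NOT x4 AND NOT x2 AND x3) OR (x1 AND x4 AND NOT x2 AND NOT x3) OR (x1 AND x4 AND x2 AND x3)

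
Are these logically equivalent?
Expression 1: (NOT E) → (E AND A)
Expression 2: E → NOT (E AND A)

No, Inverse is not equivalent to original (counterexample: A=0, E=0)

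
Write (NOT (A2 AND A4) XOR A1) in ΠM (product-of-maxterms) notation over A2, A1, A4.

ΠM(2, 3, 5, 6) = (A2 OR NOT A1 OR A4) AND (A2 OR NOT A1 OR NOT A4) AND (NOT A2 OR A1 OR NOT A4) AND (NOT A2 OR NOT A1 OR A4)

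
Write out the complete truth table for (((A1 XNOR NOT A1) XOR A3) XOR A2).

A3 | A1 | A2 | Output
---------------------
0 | 0 | 0 | 0
0 | 0 | 1 | 1
0 | 1 | 0 | 0
0 | 1 | 1 | 1
1 | 0 | 0 | 1
1 | 0 | 1 | 0
1 | 1 | 0 | 1
1 | 1 | 1 | 0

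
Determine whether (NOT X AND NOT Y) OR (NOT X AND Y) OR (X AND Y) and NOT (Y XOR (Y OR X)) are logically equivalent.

Yes, they are equivalent — the two output columns agree on all 4 assignments:
X | Y | Expression 1 | Expression 2
-----------------------------------
0 | 0 | 1 | 1
0 | 1 | 1 | 1
1 | 0 | 0 | 0
1 | 1 | 1 | 1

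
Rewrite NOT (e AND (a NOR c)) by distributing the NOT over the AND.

NOT e OR NOT (a NOR c)
De Morgan's: NOT(AND of terms) = OR of negations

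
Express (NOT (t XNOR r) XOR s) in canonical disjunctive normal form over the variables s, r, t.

(NOT s AND NOT r AND t) OR (NOT s AND r AND NOT t) OR (s AND NOT r AND NOT t) OR (s AND r AND t)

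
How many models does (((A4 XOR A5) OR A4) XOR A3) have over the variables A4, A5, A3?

Satisfying assignments: (0,0,1), (0,1,0), (1,0,0), (1,1,0)
Count: 4 out of 8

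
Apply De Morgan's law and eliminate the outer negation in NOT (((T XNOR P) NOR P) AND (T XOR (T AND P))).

NOT ((T XNOR P) NOR P) OR NOT (T XOR (T AND P))
De Morgan's: NOT(AND of terms) = OR of negations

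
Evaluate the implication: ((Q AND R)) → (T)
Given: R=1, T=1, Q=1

Antecedent ((Q AND R)) = 1; consequent (T) = 1.
1 → 1 = 1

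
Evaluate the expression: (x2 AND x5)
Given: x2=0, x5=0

Substituting: (0 AND 0)
= 0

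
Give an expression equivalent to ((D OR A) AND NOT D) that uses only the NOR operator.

((((D NOR A) NOR (D NOR A)) NOR ((D NOR A) NOR (D NOR A))) NOR ((D NOR D) NOR (D NOR D)))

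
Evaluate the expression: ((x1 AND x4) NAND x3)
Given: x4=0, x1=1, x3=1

Substituting: ((1 AND 0) NAND 1)
= 1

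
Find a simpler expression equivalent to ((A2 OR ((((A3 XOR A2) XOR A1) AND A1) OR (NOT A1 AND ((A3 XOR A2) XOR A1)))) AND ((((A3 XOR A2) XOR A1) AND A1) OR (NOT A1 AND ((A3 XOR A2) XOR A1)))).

By absorption (E AND (E OR v) = E) then distribution ((E AND v) OR (E AND NOT v) = E):
= ((A3 XOR A2) XOR A1)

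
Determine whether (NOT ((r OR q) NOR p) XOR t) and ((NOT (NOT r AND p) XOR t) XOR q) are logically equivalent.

No. Counterexample: with r=0, p=0, t=0, q=0, Expression 1 = 0 but Expression 2 = 1.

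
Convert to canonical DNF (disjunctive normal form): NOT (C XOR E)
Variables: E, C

(NOT E AND NOT C) OR (E AND C)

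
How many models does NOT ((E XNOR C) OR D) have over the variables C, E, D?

Satisfying assignments: (0,1,0), (1,0,0)
Count: 2 out of 8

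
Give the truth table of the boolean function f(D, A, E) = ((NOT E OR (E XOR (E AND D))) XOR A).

D | A | E | Output
------------------
0 | 0 | 0 | 1
0 | 0 | 1 | 1
0 | 1 | 0 | 0
0 | 1 | 1 | 0
1 | 0 | 0 | 1
1 | 0 | 1 | 0
1 | 1 | 0 | 0
1 | 1 | 1 | 1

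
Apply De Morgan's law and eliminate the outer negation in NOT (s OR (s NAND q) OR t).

NOT s AND NOT (s NAND q) AND NOT t
De Morgan's: NOT(OR of terms) = AND of negations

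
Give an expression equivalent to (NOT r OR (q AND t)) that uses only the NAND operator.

(((r NAND r) NAND (r NAND r)) NAND (((q NAND t) NAND (q NAND t)) NAND ((q NAND t) NAND (q NAND t))))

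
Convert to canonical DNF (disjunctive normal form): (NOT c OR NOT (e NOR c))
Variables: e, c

(NOT e AND NOT c) OR (NOT e AND c) OR (e AND NOT c) OR (e AND c)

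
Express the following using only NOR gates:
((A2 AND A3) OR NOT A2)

((((A2 NOR A2) NOR (A3 NOR A3)) NOR (A2 NOR A2)) NOR (((A2 NOR A2) NOR (A3 NOR A3)) NOR (A2 NOR A2)))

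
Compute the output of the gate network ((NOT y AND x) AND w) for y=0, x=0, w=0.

Substituting: ((NOT 0 AND 0) AND 0)
= 0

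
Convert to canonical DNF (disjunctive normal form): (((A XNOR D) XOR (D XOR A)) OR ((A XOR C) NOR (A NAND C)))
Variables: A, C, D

(NOT A AND NOT C AND NOT D) OR (NOT A AND NOT C AND D) OR (NOT A AND C AND NOT D) OR (NOT A AND C AND D) OR (A AND NOT C AND NOT D) OR (A AND NOT C AND D) OR (A AND C AND NOT D) OR (A AND C AND D)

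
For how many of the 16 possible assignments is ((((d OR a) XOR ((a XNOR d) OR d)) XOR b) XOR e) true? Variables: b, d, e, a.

Satisfying assignments: (0,0,0,0), (0,0,0,1), (0,1,1,0), (0,1,1,1), (1,0,1,0), (1,0,1,1), (1,1,0,0), (1,1,0,1)
Count: 8 out of 16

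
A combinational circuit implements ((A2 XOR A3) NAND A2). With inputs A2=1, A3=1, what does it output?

Substituting: ((1 XOR 1) NAND 1)
= 1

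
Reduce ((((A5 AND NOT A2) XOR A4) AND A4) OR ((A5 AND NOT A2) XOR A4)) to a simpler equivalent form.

By absorption (E OR (E AND v) = E):
= ((A5 AND NOT A2) XOR A4)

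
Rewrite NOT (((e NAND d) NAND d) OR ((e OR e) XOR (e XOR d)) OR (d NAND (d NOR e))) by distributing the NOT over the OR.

NOT ((e NAND d) NAND d) AND NOT ((e OR e) XOR (e XOR d)) AND NOT (d NAND (d NOR e))
De Morgan's: NOT(OR of terms) = AND of negations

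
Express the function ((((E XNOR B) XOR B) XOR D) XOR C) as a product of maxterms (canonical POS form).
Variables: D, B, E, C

ΠM(1, 2, 5, 6, 8, 11, 12, 15) = (D OR B OR E OR NOT C) AND (D OR B OR NOT E OR C) AND (D OR NOT B OR E OR NOT C) AND (D OR NOT B OR NOT E OR C) AND (NOT D OR B OR E OR C) AND (NOT D OR B OR NOT E OR NOT C) AND (NOT D OR NOT B OR E OR C) AND (NOT D OR NOT B OR NOT E OR NOT C)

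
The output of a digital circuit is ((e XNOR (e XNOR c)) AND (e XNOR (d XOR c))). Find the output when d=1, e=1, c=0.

Substituting: ((1 XNOR (1 XNOR 0)) AND (1 XNOR (1 XOR 0)))
= 0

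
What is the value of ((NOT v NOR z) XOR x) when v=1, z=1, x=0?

Substituting: ((NOT 1 NOR 1) XOR 0)
= 0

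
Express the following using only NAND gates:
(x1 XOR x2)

((x1 NAND (x1 NAND x2)) NAND (x2 NAND (x1 NAND x2)))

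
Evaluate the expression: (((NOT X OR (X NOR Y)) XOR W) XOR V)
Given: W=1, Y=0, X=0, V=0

Substituting: (((NOT 0 OR (0 NOR 0)) XOR 1) XOR 0)
= 0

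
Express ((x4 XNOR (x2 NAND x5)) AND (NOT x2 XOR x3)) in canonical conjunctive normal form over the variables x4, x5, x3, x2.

(x4 OR x5 OR x3 OR x2) AND (x4 OR x5 OR x3 OR NOT x2) AND (x4 OR x5 OR NOT x3 OR x2) AND (x4 OR x5 OR NOT x3 OR NOT x2) AND (x4 OR NOT x5 OR x3 OR x2) AND (x4 OR NOT x5 OR x3 OR NOT x2) AND (x4 OR NOT x5 OR NOT x3 OR x2) AND (NOT x4 OR x5 OR x3 OR NOT x2) AND (NOT x4 OR x5 OR NOT x3 OR x2) AND (NOT x4 OR NOT x5 OR x3 OR NOT x2) AND (NOT x4 OR NOT x5 OR NOT x3 OR x2) AND (NOT x4 OR NOT x5 OR NOT x3 OR NOT x2)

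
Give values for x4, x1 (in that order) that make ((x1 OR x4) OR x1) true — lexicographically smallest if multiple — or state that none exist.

x4=0, x1=1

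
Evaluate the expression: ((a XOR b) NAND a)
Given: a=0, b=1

Substituting: ((0 XOR 1) NAND 0)
= 1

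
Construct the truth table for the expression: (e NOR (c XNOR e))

e | c | Output
--------------
0 | 0 | 0
0 | 1 | 1
1 | 0 | 0
1 | 1 | 0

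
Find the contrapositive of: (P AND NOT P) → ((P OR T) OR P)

Contrapositive: NOT ((P OR T) OR P) → NOT (P AND NOT P)
Note: A statement and its contrapositive are logically equivalent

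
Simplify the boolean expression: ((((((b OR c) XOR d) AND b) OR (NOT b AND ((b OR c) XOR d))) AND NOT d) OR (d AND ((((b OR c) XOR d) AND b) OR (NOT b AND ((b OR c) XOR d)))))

By distribution ((E AND v) OR (E AND NOT v) = E) then distribution ((E AND v) OR (E AND NOT v) = E):
= ((b OR c) XOR d)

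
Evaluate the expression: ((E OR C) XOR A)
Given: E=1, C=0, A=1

Substituting: ((1 OR 0) XOR 1)
= 0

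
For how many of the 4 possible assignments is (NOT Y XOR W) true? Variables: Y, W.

Satisfying assignments: (0,0), (1,1)
Count: 2 out of 4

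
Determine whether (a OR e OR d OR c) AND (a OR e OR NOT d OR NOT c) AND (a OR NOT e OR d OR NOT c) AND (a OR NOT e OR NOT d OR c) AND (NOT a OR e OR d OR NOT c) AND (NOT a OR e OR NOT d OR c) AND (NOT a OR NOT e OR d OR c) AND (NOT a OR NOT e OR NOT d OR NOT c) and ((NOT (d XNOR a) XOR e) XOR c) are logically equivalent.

Yes, they are equivalent — the two output columns agree on all 16 assignments:
a | e | d | c | Expression 1 | Expression 2
-------------------------------------------
0 | 0 | 0 | 0 | 0 | 0
0 | 0 | 0 | 1 | 1 | 1
0 | 0 | 1 | 0 | 1 | 1
0 | 0 | 1 | 1 | 0 | 0
0 | 1 | 0 | 0 | 1 | 1
0 | 1 | 0 | 1 | 0 | 0
0 | 1 | 1 | 0 | 0 | 0
0 | 1 | 1 | 1 | 1 | 1
1 | 0 | 0 | 0 | 1 | 1
1 | 0 | 0 | 1 | 0 | 0
1 | 0 | 1 | 0 | 0 | 0
1 | 0 | 1 | 1 | 1 | 1
1 | 1 | 0 | 0 | 0 | 0
1 | 1 | 0 | 1 | 1 | 1
1 | 1 | 1 | 0 | 1 | 1
1 | 1 | 1 | 1 | 0 | 0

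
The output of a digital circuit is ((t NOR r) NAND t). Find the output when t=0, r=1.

Substituting: ((0 NOR 1) NAND 0)
= 1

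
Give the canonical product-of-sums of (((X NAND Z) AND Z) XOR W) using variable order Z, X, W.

ΠM(0, 2, 5, 6) = (Z OR X OR W) AND (Z OR NOT X OR W) AND (NOT Z OR X OR NOT W) AND (NOT Z OR NOT X OR W)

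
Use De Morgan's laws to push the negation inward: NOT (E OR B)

NOT E AND NOT B
De Morgan's: NOT(OR of terms) = AND of negations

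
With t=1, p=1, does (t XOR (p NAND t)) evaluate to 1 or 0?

Substituting: (1 XOR (1 NAND 1))
= 1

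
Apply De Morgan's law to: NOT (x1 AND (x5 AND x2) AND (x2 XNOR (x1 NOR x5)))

NOT x1 OR NOT (x5 AND x2) OR NOT (x2 XNOR (x1 NOR x5))
De Morgan's: NOT(AND of terms) = OR of negations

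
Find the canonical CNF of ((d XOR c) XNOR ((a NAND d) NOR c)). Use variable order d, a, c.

(d OR a OR NOT c) AND (d OR NOT a OR NOT c) AND (NOT d OR a OR c)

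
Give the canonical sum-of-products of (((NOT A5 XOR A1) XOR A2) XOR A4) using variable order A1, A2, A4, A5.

Σm(0, 3, 5, 6, 9, 10, 12, 15) = (NOT A1 AND NOT A2 AND NOT A4 AND NOT A5) OR (NOT A1 AND NOT A2 AND A4 AND A5) OR (NOT A1 AND A2 AND NOT A4 AND A5) OR (NOT A1 AND A2 AND A4 AND NOT A5) OR (A1 AND NOT A2 AND NOT A4 AND A5) OR (A1 AND NOT A2 AND A4 AND NOT A5) OR (A1 AND A2 AND NOT A4 AND NOT A5) OR (A1 AND A2 AND A4 AND A5)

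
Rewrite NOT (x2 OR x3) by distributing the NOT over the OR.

NOT x2 AND NOT x3
De Morgan's: NOT(OR of terms) = AND of negations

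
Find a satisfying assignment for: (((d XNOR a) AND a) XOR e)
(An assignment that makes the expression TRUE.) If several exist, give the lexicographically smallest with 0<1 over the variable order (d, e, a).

d=0, e=1, a=0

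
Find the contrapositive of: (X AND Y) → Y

Contrapositive: NOT Y → NOT (X AND Y)
Note: A statement and its contrapositive are logically equivalent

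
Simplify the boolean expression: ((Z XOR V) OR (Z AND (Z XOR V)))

By absorption (E OR (E AND v) = E):
= (Z XOR V)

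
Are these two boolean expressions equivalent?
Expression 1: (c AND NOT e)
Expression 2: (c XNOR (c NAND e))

Yes, they are equivalent — the two output columns agree on all 4 assignments:
c | e | Expression 1 | Expression 2
-----------------------------------
0 | 0 | 0 | 0
0 | 1 | 0 | 0
1 | 0 | 1 | 1
1 | 1 | 0 | 0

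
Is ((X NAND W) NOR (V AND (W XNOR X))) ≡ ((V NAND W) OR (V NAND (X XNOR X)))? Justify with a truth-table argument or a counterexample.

No. Counterexample: with W=0, X=0, V=0, Expression 1 = 0 but Expression 2 = 1.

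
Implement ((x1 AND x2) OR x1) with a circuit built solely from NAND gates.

((((x1 NAND x2) NAND (x1 NAND x2)) NAND ((x1 NAND x2) NAND (x1 NAND x2))) NAND (x1 NAND x1))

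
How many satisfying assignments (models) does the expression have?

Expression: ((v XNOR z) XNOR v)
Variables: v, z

Satisfying assignments: (0,1), (1,1)
Count: 2 out of 4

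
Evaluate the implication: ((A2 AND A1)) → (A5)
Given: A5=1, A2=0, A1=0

Antecedent ((A2 AND A1)) = 0; consequent (A5) = 1.
0 → 1 = 1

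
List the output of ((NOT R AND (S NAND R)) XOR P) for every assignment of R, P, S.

R | P | S | Output
------------------
0 | 0 | 0 | 1
0 | 0 | 1 | 1
0 | 1 | 0 | 0
0 | 1 | 1 | 0
1 | 0 | 0 | 0
1 | 0 | 1 | 0
1 | 1 | 0 | 1
1 | 1 | 1 | 1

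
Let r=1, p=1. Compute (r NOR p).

Substituting: (1 NOR 1)
= 0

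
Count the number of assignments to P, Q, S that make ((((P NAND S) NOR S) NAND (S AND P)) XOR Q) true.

Satisfying assignments: (0,0,0), (0,0,1), (1,0,0), (1,0,1)
Count: 4 out of 8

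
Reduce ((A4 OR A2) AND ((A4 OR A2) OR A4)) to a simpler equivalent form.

By absorption (E AND (E OR v) = E):
= (A4 OR A2)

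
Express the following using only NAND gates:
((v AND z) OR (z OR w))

((((v NAND z) NAND (v NAND z)) NAND ((v NAND z) NAND (v NAND z))) NAND (((z NAND z) NAND (w NAND w)) NAND ((z NAND z) NAND (w NAND w))))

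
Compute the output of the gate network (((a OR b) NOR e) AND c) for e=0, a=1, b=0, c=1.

Substituting: (((1 OR 0) NOR 0) AND 1)
= 0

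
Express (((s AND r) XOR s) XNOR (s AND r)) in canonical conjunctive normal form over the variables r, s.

(r OR NOT s) AND (NOT r OR NOT s)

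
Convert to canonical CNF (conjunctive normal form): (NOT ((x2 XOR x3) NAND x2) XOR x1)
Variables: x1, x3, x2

(x1 OR x3 OR x2) AND (x1 OR NOT x3 OR x2) AND (x1 OR NOT x3 OR NOT x2) AND (NOT x1 OR x3 OR NOT x2)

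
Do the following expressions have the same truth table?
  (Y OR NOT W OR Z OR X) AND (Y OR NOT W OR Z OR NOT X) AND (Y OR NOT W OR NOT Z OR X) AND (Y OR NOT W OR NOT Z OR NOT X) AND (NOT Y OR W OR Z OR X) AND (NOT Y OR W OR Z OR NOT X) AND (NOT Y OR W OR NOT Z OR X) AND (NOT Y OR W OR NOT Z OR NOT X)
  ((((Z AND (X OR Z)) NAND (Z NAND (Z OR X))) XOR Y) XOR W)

Yes, they are equivalent — the two output columns agree on all 16 assignments:
Y | W | Z | X | Expression 1 | Expression 2
-------------------------------------------
0 | 0 | 0 | 0 | 1 | 1
0 | 0 | 0 | 1 | 1 | 1
0 | 0 | 1 | 0 | 1 | 1
0 | 0 | 1 | 1 | 1 | 1
0 | 1 | 0 | 0 | 0 | 0
0 | 1 | 0 | 1 | 0 | 0
0 | 1 | 1 | 0 | 0 | 0
0 | 1 | 1 | 1 | 0 | 0
1 | 0 | 0 | 0 | 0 | 0
1 | 0 | 0 | 1 | 0 | 0
1 | 0 | 1 | 0 | 0 | 0
1 | 0 | 1 | 1 | 0 | 0
1 | 1 | 0 | 0 | 1 | 1
1 | 1 | 0 | 1 | 1 | 1
1 | 1 | 1 | 0 | 1 | 1
1 | 1 | 1 | 1 | 1 | 1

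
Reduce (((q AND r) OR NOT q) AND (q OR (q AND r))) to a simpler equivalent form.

By distribution ((E OR v) AND (E OR NOT v) = E):
= (q AND r)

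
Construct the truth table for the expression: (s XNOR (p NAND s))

s | p | Output
--------------
0 | 0 | 0
0 | 1 | 0
1 | 0 | 1
1 | 1 | 0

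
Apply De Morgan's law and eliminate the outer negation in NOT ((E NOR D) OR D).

NOT (E NOR D) AND NOT D
De Morgan's: NOT(OR of terms) = AND of negations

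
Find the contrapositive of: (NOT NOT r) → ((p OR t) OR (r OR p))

Contrapositive: NOT ((p OR t) OR (r OR p)) → NOT r
Note: A statement and its contrapositive are logically equivalent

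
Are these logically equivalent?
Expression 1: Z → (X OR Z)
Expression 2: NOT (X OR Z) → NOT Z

Yes, Contrapositive is always equivalent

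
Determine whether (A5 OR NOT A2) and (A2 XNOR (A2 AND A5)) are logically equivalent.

Yes, they are equivalent — the two output columns agree on all 4 assignments:
A5 | A2 | Expression 1 | Expression 2
-------------------------------------
0 | 0 | 1 | 1
0 | 1 | 0 | 0
1 | 0 | 1 | 1
1 | 1 | 1 | 1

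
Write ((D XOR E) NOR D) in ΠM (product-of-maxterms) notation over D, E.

ΠM(1, 2, 3) = (D OR NOT E) AND (NOT D OR E) AND (NOT D OR NOT E)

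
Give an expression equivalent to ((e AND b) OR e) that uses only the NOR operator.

((((e NOR e) NOR (b NOR b)) NOR e) NOR (((e NOR e) NOR (b NOR b)) NOR e))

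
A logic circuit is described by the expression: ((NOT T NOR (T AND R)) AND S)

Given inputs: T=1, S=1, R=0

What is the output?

Substituting: ((NOT 1 NOR (1 AND 0)) AND 1)
= 1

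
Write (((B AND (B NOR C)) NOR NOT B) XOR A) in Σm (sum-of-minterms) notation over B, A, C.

Σm(2, 3, 4, 5) = (NOT B AND A AND NOT C) OR (NOT B AND A AND C) OR (B AND NOT A AND NOT C) OR (B AND NOT A AND C)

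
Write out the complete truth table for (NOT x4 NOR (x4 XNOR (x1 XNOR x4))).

x4 | x1 | Output
----------------
0 | 0 | 0
0 | 1 | 0
1 | 0 | 1
1 | 1 | 0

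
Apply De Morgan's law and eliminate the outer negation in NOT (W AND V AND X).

NOT W OR NOT V OR NOT X
De Morgan's: NOT(AND of terms) = OR of negations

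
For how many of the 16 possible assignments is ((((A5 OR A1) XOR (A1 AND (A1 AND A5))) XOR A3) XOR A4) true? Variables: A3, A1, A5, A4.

Satisfying assignments: (0,0,0,1), (0,0,1,0), (0,1,0,0), (0,1,1,1), (1,0,0,0), (1,0,1,1), (1,1,0,1), (1,1,1,0)
Count: 8 out of 16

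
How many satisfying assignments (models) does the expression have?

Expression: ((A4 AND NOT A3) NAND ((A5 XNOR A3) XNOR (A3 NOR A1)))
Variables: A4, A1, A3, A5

Satisfying assignments: (0,0,0,0), (0,0,0,1), (0,0,1,0), (0,0,1,1), (0,1,0,0), (0,1,0,1), (0,1,1,0), (0,1,1,1), (1,0,0,1), (1,0,1,0), (1,0,1,1), (1,1,0,0), (1,1,1,0), (1,1,1,1)
Count: 14 out of 16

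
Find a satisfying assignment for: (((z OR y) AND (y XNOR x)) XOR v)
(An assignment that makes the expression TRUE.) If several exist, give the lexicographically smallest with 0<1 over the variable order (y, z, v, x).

y=0, z=0, v=1, x=0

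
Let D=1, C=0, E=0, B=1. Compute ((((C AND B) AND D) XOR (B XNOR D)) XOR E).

Substituting: ((((0 AND 1) AND 1) XOR (1 XNOR 1)) XOR 0)
= 1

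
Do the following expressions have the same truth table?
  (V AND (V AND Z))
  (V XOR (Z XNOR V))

No. Counterexample: with Z=0, V=0, Expression 1 = 0 but Expression 2 = 1.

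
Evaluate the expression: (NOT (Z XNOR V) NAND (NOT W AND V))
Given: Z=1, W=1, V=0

Substituting: (NOT (1 XNOR 0) NAND (NOT 1 AND 0))
= 1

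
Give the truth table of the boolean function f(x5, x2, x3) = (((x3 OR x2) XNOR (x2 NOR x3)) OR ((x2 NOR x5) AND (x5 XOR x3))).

x5 | x2 | x3 | Output
---------------------
0 | 0 | 0 | 0
0 | 0 | 1 | 1
0 | 1 | 0 | 0
0 | 1 | 1 | 0
1 | 0 | 0 | 0
1 | 0 | 1 | 0
1 | 1 | 0 | 0
1 | 1 | 1 | 0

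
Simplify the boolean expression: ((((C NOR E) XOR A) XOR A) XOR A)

By XOR self-cancellation ((E XOR v) XOR v = E):
= ((C NOR E) XOR A)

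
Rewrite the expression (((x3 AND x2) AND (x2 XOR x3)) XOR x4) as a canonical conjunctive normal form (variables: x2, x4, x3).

(x2 OR x4 OR x3) AND (x2 OR x4 OR NOT x3) AND (NOT x2 OR x4 OR x3) AND (NOT x2 OR x4 OR NOT x3)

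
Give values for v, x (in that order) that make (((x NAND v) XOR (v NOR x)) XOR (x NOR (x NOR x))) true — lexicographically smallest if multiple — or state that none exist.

v=0, x=1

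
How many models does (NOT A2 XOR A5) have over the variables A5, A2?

Satisfying assignments: (0,0), (1,1)
Count: 2 out of 4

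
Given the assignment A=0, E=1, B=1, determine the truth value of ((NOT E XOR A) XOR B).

Substituting: ((NOT 1 XOR 0) XOR 1)
= 1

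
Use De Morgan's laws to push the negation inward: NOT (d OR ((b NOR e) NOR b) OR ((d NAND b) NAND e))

NOT d AND NOT ((b NOR e) NOR b) AND NOT ((d NAND b) NAND e)
De Morgan's: NOT(OR of terms) = AND of negations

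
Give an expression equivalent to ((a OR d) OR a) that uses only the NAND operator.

((((a NAND a) NAND (d NAND d)) NAND ((a NAND a) NAND (d NAND d))) NAND (a NAND a))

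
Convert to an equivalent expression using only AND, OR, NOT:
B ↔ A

(B AND A) OR (NOT B AND NOT A)
(Biconditional = both true or both false)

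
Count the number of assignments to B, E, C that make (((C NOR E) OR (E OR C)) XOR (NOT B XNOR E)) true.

Satisfying assignments: (0,0,0), (0,0,1), (1,1,0), (1,1,1)
Count: 4 out of 8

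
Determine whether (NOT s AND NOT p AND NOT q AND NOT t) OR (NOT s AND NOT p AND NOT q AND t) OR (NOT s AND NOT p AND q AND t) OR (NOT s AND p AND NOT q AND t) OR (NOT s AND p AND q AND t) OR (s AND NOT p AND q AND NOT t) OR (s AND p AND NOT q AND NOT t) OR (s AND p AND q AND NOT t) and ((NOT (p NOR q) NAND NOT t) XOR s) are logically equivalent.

Yes, they are equivalent — the two output columns agree on all 16 assignments:
s | p | q | t | Expression 1 | Expression 2
-------------------------------------------
0 | 0 | 0 | 0 | 1 | 1
0 | 0 | 0 | 1 | 1 | 1
0 | 0 | 1 | 0 | 0 | 0
0 | 0 | 1 | 1 | 1 | 1
0 | 1 | 0 | 0 | 0 | 0
0 | 1 | 0 | 1 | 1 | 1
0 | 1 | 1 | 0 | 0 | 0
0 | 1 | 1 | 1 | 1 | 1
1 | 0 | 0 | 0 | 0 | 0
1 | 0 | 0 | 1 | 0 | 0
1 | 0 | 1 | 0 | 1 | 1
1 | 0 | 1 | 1 | 0 | 0
1 | 1 | 0 | 0 | 1 | 1
1 | 1 | 0 | 1 | 0 | 0
1 | 1 | 1 | 0 | 1 | 1
1 | 1 | 1 | 1 | 0 | 0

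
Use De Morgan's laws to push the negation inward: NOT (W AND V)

NOT W OR NOT V
De Morgan's: NOT(AND of terms) = OR of negations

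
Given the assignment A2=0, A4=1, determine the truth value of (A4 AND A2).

Substituting: (1 AND 0)
= 0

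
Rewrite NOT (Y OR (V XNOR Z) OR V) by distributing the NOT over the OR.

NOT Y AND NOT (V XNOR Z) AND NOT V
De Morgan's: NOT(OR of terms) = AND of negations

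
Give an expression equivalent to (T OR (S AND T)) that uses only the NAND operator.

((T NAND T) NAND (((S NAND T) NAND (S NAND T)) NAND ((S NAND T) NAND (S NAND T))))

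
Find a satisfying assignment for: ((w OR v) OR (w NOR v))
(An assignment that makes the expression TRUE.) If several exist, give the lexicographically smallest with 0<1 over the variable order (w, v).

w=0, v=0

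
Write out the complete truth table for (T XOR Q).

T | Q | Output
--------------
0 | 0 | 0
0 | 1 | 1
1 | 0 | 1
1 | 1 | 0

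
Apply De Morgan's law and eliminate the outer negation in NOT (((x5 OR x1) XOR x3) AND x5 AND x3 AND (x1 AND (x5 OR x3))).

NOT ((x5 OR x1) XOR x3) OR NOT x5 OR NOT x3 OR NOT (x1 AND (x5 OR x3))
De Morgan's: NOT(AND of terms) = OR of negations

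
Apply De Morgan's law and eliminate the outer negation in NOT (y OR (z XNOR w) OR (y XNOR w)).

NOT y AND NOT (z XNOR w) AND NOT (y XNOR w)
De Morgan's: NOT(OR of terms) = AND of negations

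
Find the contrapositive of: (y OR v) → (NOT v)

Contrapositive: v → NOT (y OR v)
Note: A statement and its contrapositive are logically equivalent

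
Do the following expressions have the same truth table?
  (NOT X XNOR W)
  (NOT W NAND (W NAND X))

No. Counterexample: with X=1, W=0, Expression 1 = 1 but Expression 2 = 0.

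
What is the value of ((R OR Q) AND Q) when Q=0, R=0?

Substituting: ((0 OR 0) AND 0)
= 0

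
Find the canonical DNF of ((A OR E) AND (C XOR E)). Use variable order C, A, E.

(NOT C AND NOT A AND E) OR (NOT C AND A AND E) OR (C AND A AND NOT E)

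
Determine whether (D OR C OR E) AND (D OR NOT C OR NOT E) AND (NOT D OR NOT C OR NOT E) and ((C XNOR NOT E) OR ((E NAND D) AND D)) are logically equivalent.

Yes, they are equivalent — the two output columns agree on all 8 assignments:
D | C | E | Expression 1 | Expression 2
---------------------------------------
0 | 0 | 0 | 0 | 0
0 | 0 | 1 | 1 | 1
0 | 1 | 0 | 1 | 1
0 | 1 | 1 | 0 | 0
1 | 0 | 0 | 1 | 1
1 | 0 | 1 | 1 | 1
1 | 1 | 0 | 1 | 1
1 | 1 | 1 | 0 | 0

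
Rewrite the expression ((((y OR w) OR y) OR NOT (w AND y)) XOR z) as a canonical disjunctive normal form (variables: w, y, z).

(NOT w AND NOT y AND NOT z) OR (NOT w AND y AND NOT z) OR (w AND NOT y AND NOT z) OR (w AND y AND NOT z)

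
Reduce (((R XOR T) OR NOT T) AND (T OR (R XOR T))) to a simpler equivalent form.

By distribution ((E OR v) AND (E OR NOT v) = E):
= (R XOR T)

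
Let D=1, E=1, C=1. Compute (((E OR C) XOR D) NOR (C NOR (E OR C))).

Substituting: (((1 OR 1) XOR 1) NOR (1 NOR (1 OR 1)))
= 1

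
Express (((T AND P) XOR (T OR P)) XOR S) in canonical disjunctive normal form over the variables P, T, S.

(NOT P AND NOT T AND S) OR (NOT P AND T AND NOT S) OR (P AND NOT T AND NOT S) OR (P AND T AND S)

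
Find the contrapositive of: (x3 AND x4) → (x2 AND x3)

Contrapositive: NOT (x2 AND x3) → NOT (x3 AND x4)
Note: A statement and its contrapositive are logically equivalent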